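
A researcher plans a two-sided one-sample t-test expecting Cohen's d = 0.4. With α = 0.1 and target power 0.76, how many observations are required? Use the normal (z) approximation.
n = 35

Sample size formula (one-sample t-test, normal approximation):
n = ((z_{α/2} + z_β) / d)²

z_{α/2} = 1.645 (for α = 0.1, two-sided)
z_β = 0.706 (for power = 0.76)
d = 0.4

n = ((1.645 + 0.706) / 0.4)²
n = (5.878)²
n ≈ 34.55
Round up to the next whole number: n = 35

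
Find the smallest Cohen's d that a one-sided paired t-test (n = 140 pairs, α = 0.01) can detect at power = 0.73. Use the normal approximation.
d ≈ 0.25

Minimum detectable effect (paired t-test, normal approximation):
d = (z_α + z_β) / √n
d = (2.326 + 0.613) / √140
d = 2.939 / 11.832
d ≈ 0.25

By Cohen's convention (0.2 small / 0.5 medium / 0.8 large): small effect.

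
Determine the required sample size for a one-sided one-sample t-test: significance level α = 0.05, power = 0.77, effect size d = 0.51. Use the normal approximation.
n = 22

Sample size formula (one-sample t-test, normal approximation):
n = ((z_α + z_β) / d)²

z_α = 1.645 (for α = 0.05, one-sided)
z_β = 0.739 (for power = 0.77)
d = 0.51

n = ((1.645 + 0.739) / 0.51)²
n = (4.675)²
n ≈ 21.86
Round up to the next whole number: n = 22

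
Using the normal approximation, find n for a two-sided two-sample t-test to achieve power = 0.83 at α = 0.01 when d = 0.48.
n = 109 per group

Sample size formula (two-sample t-test, normal approximation):
n = 2 · ((z_{α/2} + z_β) / d)²

z_{α/2} = 2.576 (for α = 0.01, two-sided)
z_β = 0.954 (for power = 0.83)
d = 0.48

n = 2 · ((2.576 + 0.954) / 0.48)²
n = 2 · (7.354)²
n ≈ 108.16
Round up to the next whole number: n = 109 per group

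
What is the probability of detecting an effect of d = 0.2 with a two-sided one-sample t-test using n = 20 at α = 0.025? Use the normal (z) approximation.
Power ≈ 0.09

Power calculation (one-sample t-test, normal approximation):
z_β = d · √n - z_{α/2}
z_β = 0.2 · √20 - 2.241
z_β = 0.2 · 4.472 - 2.241
z_β = -1.347

Power = Φ(z_β) = Φ(-1.347) ≈ 0.089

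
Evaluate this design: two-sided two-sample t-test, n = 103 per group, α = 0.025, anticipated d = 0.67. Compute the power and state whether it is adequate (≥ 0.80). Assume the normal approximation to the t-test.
Power ≈ 0.99; the study is adequately powered (power ≥ 0.80)

Power calculation (two-sample t-test, normal approximation):
z_β = d · √(n/2) - z_{α/2}
z_β = 0.67 · √(103/2) - 2.241
z_β = 0.67 · 7.176 - 2.241
z_β = 2.567

Power = Φ(z_β) = Φ(2.567) ≈ 0.995

Effect size d = 0.67 is medium by Cohen's convention (0.2/0.5/0.8).

Threshold: power ≥ 0.80 is conventionally adequate.
Power ≈ 0.99 → the study is adequately powered (power ≥ 0.80).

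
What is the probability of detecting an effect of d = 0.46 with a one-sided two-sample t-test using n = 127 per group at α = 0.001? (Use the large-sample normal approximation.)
Power ≈ 0.72

Power calculation (two-sample t-test, normal approximation):
z_β = d · √(n/2) - z_α
z_β = 0.46 · √(127/2) - 3.090
z_β = 0.46 · 7.969 - 3.090
z_β = 0.575

Power = Φ(z_β) = Φ(0.575) ≈ 0.717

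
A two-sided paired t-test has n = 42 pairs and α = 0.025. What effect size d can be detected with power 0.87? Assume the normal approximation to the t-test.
d ≈ 0.52

Minimum detectable effect (paired t-test, normal approximation):
d = (z_{α/2} + z_β) / √n
d = (2.241 + 1.126) / √42
d = 3.368 / 6.481
d ≈ 0.52

By Cohen's convention (0.2 small / 0.5 medium / 0.8 large): medium effect.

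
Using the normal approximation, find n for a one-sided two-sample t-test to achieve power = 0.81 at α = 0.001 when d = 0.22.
n = 651 per group

Sample size formula (two-sample t-test, normal approximation):
n = 2 · ((z_α + z_β) / d)²

z_α = 3.090 (for α = 0.001, one-sided)
z_β = 0.878 (for power = 0.81)
d = 0.22

n = 2 · ((3.090 + 0.878) / 0.22)²
n = 2 · (18.036)²
n ≈ 650.59
Round up to the next whole number: n = 651 per group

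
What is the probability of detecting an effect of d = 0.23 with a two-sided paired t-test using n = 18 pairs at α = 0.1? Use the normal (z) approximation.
Power ≈ 0.25

Power calculation (paired t-test, normal approximation):
z_β = d · √n - z_{α/2}
z_β = 0.23 · √18 - 1.645
z_β = 0.23 · 4.243 - 1.645
z_β = -0.669

Power = Φ(z_β) = Φ(-0.669) ≈ 0.252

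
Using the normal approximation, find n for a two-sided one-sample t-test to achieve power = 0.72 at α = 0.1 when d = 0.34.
n = 43

Sample size formula (one-sample t-test, normal approximation):
n = ((z_{α/2} + z_β) / d)²

z_{α/2} = 1.645 (for α = 0.1, two-sided)
z_β = 0.583 (for power = 0.72)
d = 0.34

n = ((1.645 + 0.583) / 0.34)²
n = (6.553)²
n ≈ 42.94
Round up to the next whole number: n = 43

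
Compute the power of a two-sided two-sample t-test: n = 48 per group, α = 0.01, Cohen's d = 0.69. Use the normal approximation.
Power ≈ 0.79

Power calculation (two-sample t-test, normal approximation):
z_β = d · √(n/2) - z_{α/2}
z_β = 0.69 · √(48/2) - 2.576
z_β = 0.69 · 4.899 - 2.576
z_β = 0.804

Power = Φ(z_β) = Φ(0.804) ≈ 0.789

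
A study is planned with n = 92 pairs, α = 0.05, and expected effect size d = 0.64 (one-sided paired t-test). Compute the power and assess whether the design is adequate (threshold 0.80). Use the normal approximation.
Power ≈ 1.00; the study is adequately powered (power ≥ 0.80)

Power calculation (paired t-test, normal approximation):
z_β = d · √n - z_α
z_β = 0.64 · √92 - 1.645
z_β = 0.64 · 9.592 - 1.645
z_β = 4.494

Power = Φ(z_β) = Φ(4.494) ≈ 1.000

Effect size d = 0.64 is medium by Cohen's convention (0.2/0.5/0.8).

Threshold: power ≥ 0.80 is conventionally adequate.
Power ≈ 1.00 → the study is adequately powered (power ≥ 0.80).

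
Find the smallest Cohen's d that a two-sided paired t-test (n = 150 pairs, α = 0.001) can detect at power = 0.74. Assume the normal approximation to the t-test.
d ≈ 0.32

Minimum detectable effect (paired t-test, normal approximation):
d = (z_{α/2} + z_β) / √n
d = (3.291 + 0.643) / √150
d = 3.934 / 12.247
d ≈ 0.32

By Cohen's convention (0.2 small / 0.5 medium / 0.8 large): small effect.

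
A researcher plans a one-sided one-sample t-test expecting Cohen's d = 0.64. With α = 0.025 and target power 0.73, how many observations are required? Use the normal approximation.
n = 17

Sample size formula (one-sample t-test, normal approximation):
n = ((z_α + z_β) / d)²

z_α = 1.960 (for α = 0.025, one-sided)
z_β = 0.613 (for power = 0.73)
d = 0.64

n = ((1.960 + 0.613) / 0.64)²
n = (4.020)²
n ≈ 16.16
Round up to the next whole number: n = 17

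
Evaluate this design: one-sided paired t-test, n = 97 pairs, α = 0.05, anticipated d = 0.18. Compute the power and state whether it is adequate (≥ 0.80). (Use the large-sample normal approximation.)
Power ≈ 0.55; the study is underpowered (power < 0.80)

Power calculation (paired t-test, normal approximation):
z_β = d · √n - z_α
z_β = 0.18 · √97 - 1.645
z_β = 0.18 · 9.849 - 1.645
z_β = 0.128

Power = Φ(z_β) = Φ(0.128) ≈ 0.551

Effect size d = 0.18 is very small by Cohen's convention (0.2/0.5/0.8).

Threshold: power ≥ 0.80 is conventionally adequate.
Power ≈ 0.55 → the study is underpowered (power < 0.80).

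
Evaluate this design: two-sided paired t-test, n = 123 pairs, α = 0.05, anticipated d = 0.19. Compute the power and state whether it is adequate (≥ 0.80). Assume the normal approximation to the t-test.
Power ≈ 0.56; the study is underpowered (power < 0.80)

Power calculation (paired t-test, normal approximation):
z_β = d · √n - z_{α/2}
z_β = 0.19 · √123 - 1.960
z_β = 0.19 · 11.091 - 1.960
z_β = 0.147

Power = Φ(z_β) = Φ(0.147) ≈ 0.559

Effect size d = 0.19 is very small by Cohen's convention (0.2/0.5/0.8).

Threshold: power ≥ 0.80 is conventionally adequate.
Power ≈ 0.56 → the study is underpowered (power < 0.80).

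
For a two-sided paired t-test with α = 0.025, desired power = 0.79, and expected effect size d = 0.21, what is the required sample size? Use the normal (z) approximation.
n = 211 pairs

Sample size formula (paired t-test, normal approximation):
n = ((z_{α/2} + z_β) / d)²

z_{α/2} = 2.241 (for α = 0.025, two-sided)
z_β = 0.806 (for power = 0.79)
d = 0.21

n = ((2.241 + 0.806) / 0.21)²
n = (14.510)²
n ≈ 210.54
Round up to the next whole number: n = 211 pairs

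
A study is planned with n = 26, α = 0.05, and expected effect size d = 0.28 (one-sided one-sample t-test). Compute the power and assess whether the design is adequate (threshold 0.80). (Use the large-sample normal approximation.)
Power ≈ 0.41; the study is underpowered (power < 0.80)

Power calculation (one-sample t-test, normal approximation):
z_β = d · √n - z_α
z_β = 0.28 · √26 - 1.645
z_β = 0.28 · 5.099 - 1.645
z_β = -0.217

Power = Φ(z_β) = Φ(-0.217) ≈ 0.414

Effect size d = 0.28 is small by Cohen's convention (0.2/0.5/0.8).

Threshold: power ≥ 0.80 is conventionally adequate.
Power ≈ 0.41 → the study is underpowered (power < 0.80).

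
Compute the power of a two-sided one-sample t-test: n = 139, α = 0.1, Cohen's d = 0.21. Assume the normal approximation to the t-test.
Power ≈ 0.80

Power calculation (one-sample t-test, normal approximation):
z_β = d · √n - z_{α/2}
z_β = 0.21 · √139 - 1.645
z_β = 0.21 · 11.790 - 1.645
z_β = 0.831

Power = Φ(z_β) = Φ(0.831) ≈ 0.797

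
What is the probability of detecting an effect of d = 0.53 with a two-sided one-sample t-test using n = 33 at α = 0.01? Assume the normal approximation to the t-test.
Power ≈ 0.68

Power calculation (one-sample t-test, normal approximation):
z_β = d · √n - z_{α/2}
z_β = 0.53 · √33 - 2.576
z_β = 0.53 · 5.745 - 2.576
z_β = 0.469

Power = Φ(z_β) = Φ(0.469) ≈ 0.680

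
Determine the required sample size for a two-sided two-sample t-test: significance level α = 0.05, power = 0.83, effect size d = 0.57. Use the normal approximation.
n = 53 per group

Sample size formula (two-sample t-test, normal approximation):
n = 2 · ((z_{α/2} + z_β) / d)²

z_{α/2} = 1.960 (for α = 0.05, two-sided)
z_β = 0.954 (for power = 0.83)
d = 0.57

n = 2 · ((1.960 + 0.954) / 0.57)²
n = 2 · (5.112)²
n ≈ 52.27
Round up to the next whole number: n = 53 per group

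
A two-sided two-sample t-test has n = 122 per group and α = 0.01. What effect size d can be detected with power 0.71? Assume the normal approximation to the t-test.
d ≈ 0.40

Minimum detectable effect (two-sample t-test, normal approximation):
d = (z_{α/2} + z_β) / √(n/2)
d = (2.576 + 0.553) / √(122/2)
d = 3.129 / 7.810
d ≈ 0.40

By Cohen's convention (0.2 small / 0.5 medium / 0.8 large): small effect.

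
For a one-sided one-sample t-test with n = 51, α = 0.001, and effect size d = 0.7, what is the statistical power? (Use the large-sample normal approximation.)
Power ≈ 0.97

Power calculation (one-sample t-test, normal approximation):
z_β = d · √n - z_α
z_β = 0.7 · √51 - 3.090
z_β = 0.7 · 7.141 - 3.090
z_β = 1.909

Power = Φ(z_β) = Φ(1.909) ≈ 0.972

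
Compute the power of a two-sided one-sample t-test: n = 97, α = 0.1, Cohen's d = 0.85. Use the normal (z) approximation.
Power ≈ 1.00

Power calculation (one-sample t-test, normal approximation):
z_β = d · √n - z_{α/2}
z_β = 0.85 · √97 - 1.645
z_β = 0.85 · 9.849 - 1.645
z_β = 6.727

Power = Φ(z_β) = Φ(6.727) ≈ 1.000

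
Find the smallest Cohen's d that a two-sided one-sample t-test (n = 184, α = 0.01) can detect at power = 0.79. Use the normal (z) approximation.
d ≈ 0.25

Minimum detectable effect (one-sample t-test, normal approximation):
d = (z_{α/2} + z_β) / √n
d = (2.576 + 0.806) / √184
d = 3.382 / 13.565
d ≈ 0.25

By Cohen's convention (0.2 small / 0.5 medium / 0.8 large): small effect.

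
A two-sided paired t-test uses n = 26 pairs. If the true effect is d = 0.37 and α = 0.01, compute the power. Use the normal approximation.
Power ≈ 0.25

Power calculation (paired t-test, normal approximation):
z_β = d · √n - z_{α/2}
z_β = 0.37 · √26 - 2.576
z_β = 0.37 · 5.099 - 2.576
z_β = -0.689

Power = Φ(z_β) = Φ(-0.689) ≈ 0.245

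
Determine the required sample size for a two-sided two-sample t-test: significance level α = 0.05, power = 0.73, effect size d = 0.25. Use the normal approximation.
n = 212 per group

Sample size formula (two-sample t-test, normal approximation):
n = 2 · ((z_{α/2} + z_β) / d)²

z_{α/2} = 1.960 (for α = 0.05, two-sided)
z_β = 0.613 (for power = 0.73)
d = 0.25

n = 2 · ((1.960 + 0.613) / 0.25)²
n = 2 · (10.292)²
n ≈ 211.85
Round up to the next whole number: n = 212 per group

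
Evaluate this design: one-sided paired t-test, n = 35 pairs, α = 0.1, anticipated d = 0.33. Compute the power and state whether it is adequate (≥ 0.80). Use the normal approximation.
Power ≈ 0.75; the study is underpowered (power < 0.80)

Power calculation (paired t-test, normal approximation):
z_β = d · √n - z_α
z_β = 0.33 · √35 - 1.282
z_β = 0.33 · 5.916 - 1.282
z_β = 0.671

Power = Φ(z_β) = Φ(0.671) ≈ 0.749

Effect size d = 0.33 is small by Cohen's convention (0.2/0.5/0.8).

Threshold: power ≥ 0.80 is conventionally adequate.
Power ≈ 0.75 → the study is underpowered (power < 0.80).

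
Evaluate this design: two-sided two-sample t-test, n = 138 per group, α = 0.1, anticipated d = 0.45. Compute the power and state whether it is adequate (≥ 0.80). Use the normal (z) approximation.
Power ≈ 0.98; the study is adequately powered (power ≥ 0.80)

Power calculation (two-sample t-test, normal approximation):
z_β = d · √(n/2) - z_{α/2}
z_β = 0.45 · √(138/2) - 1.645
z_β = 0.45 · 8.307 - 1.645
z_β = 2.093

Power = Φ(z_β) = Φ(2.093) ≈ 0.982

Effect size d = 0.45 is small by Cohen's convention (0.2/0.5/0.8).

Threshold: power ≥ 0.80 is conventionally adequate.
Power ≈ 0.98 → the study is adequately powered (power ≥ 0.80).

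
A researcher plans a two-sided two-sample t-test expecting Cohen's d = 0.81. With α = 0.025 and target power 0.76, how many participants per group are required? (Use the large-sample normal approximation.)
n = 27 per group

Sample size formula (two-sample t-test, normal approximation):
n = 2 · ((z_{α/2} + z_β) / d)²

z_{α/2} = 2.241 (for α = 0.025, two-sided)
z_β = 0.706 (for power = 0.76)
d = 0.81

n = 2 · ((2.241 + 0.706) / 0.81)²
n = 2 · (3.638)²
n ≈ 26.47
Round up to the next whole number: n = 27 per group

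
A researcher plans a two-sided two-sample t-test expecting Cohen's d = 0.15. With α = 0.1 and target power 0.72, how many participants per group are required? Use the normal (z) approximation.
n = 442 per group

Sample size formula (two-sample t-test, normal approximation):
n = 2 · ((z_{α/2} + z_β) / d)²

z_{α/2} = 1.645 (for α = 0.1, two-sided)
z_β = 0.583 (for power = 0.72)
d = 0.15

n = 2 · ((1.645 + 0.583) / 0.15)²
n = 2 · (14.853)²
n ≈ 441.22
Round up to the next whole number: n = 442 per group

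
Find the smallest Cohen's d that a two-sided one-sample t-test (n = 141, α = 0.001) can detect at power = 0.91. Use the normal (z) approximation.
d ≈ 0.39

Minimum detectable effect (one-sample t-test, normal approximation):
d = (z_{α/2} + z_β) / √n
d = (3.291 + 1.341) / √141
d = 4.631 / 11.874
d ≈ 0.39

By Cohen's convention (0.2 small / 0.5 medium / 0.8 large): small effect.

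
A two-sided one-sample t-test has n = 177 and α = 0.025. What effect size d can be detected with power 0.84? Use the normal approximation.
d ≈ 0.24

Minimum detectable effect (one-sample t-test, normal approximation):
d = (z_{α/2} + z_β) / √n
d = (2.241 + 0.994) / √177
d = 3.236 / 13.304
d ≈ 0.24

By Cohen's convention (0.2 small / 0.5 medium / 0.8 large): small effect.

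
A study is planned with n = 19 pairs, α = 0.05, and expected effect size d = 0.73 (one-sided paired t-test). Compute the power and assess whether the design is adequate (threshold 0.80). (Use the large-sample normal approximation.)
Power ≈ 0.94; the study is adequately powered (power ≥ 0.80)

Power calculation (paired t-test, normal approximation):
z_β = d · √n - z_α
z_β = 0.73 · √19 - 1.645
z_β = 0.73 · 4.359 - 1.645
z_β = 1.537

Power = Φ(z_β) = Φ(1.537) ≈ 0.938

Effect size d = 0.73 is medium by Cohen's convention (0.2/0.5/0.8).

Threshold: power ≥ 0.80 is conventionally adequate.
Power ≈ 0.94 → the study is adequately powered (power ≥ 0.80).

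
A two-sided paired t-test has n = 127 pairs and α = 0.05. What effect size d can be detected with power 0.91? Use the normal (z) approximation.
d ≈ 0.29

Minimum detectable effect (paired t-test, normal approximation):
d = (z_{α/2} + z_β) / √n
d = (1.960 + 1.341) / √127
d = 3.301 / 11.269
d ≈ 0.29

By Cohen's convention (0.2 small / 0.5 medium / 0.8 large): small effect.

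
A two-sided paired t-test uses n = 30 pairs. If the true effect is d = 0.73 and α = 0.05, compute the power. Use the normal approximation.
Power ≈ 0.98

Power calculation (paired t-test, normal approximation):
z_β = d · √n - z_{α/2}
z_β = 0.73 · √30 - 1.960
z_β = 0.73 · 5.477 - 1.960
z_β = 2.038

Power = Φ(z_β) = Φ(2.038) ≈ 0.979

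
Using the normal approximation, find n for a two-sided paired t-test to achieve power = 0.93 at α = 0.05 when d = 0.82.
n = 18 pairs

Sample size formula (paired t-test, normal approximation):
n = ((z_{α/2} + z_β) / d)²

z_{α/2} = 1.960 (for α = 0.05, two-sided)
z_β = 1.476 (for power = 0.93)
d = 0.82

n = ((1.960 + 1.476) / 0.82)²
n = (4.190)²
n ≈ 17.56
Round up to the next whole number: n = 18 pairs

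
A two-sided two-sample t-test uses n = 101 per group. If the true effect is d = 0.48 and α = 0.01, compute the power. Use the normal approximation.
Power ≈ 0.80

Power calculation (two-sample t-test, normal approximation):
z_β = d · √(n/2) - z_{α/2}
z_β = 0.48 · √(101/2) - 2.576
z_β = 0.48 · 7.106 - 2.576
z_β = 0.835

Power = Φ(z_β) = Φ(0.835) ≈ 0.798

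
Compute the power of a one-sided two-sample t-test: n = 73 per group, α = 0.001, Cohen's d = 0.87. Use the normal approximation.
Power ≈ 0.98

Power calculation (two-sample t-test, normal approximation):
z_β = d · √(n/2) - z_α
z_β = 0.87 · √(73/2) - 3.090
z_β = 0.87 · 6.042 - 3.090
z_β = 2.166

Power = Φ(z_β) = Φ(2.166) ≈ 0.985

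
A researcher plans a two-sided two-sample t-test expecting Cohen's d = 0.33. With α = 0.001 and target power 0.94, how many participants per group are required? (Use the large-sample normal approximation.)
n = 432 per group

Sample size formula (two-sample t-test, normal approximation):
n = 2 · ((z_{α/2} + z_β) / d)²

z_{α/2} = 3.291 (for α = 0.001, two-sided)
z_β = 1.555 (for power = 0.94)
d = 0.33

n = 2 · ((3.291 + 1.555) / 0.33)²
n = 2 · (14.685)²
n ≈ 431.30
Round up to the next whole number: n = 432 per group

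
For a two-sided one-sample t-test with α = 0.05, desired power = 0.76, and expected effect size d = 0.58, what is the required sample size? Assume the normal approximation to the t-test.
n = 22

Sample size formula (one-sample t-test, normal approximation):
n = ((z_{α/2} + z_β) / d)²

z_{α/2} = 1.960 (for α = 0.05, two-sided)
z_β = 0.706 (for power = 0.76)
d = 0.58

n = ((1.960 + 0.706) / 0.58)²
n = (4.597)²
n ≈ 21.13
Round up to the next whole number: n = 22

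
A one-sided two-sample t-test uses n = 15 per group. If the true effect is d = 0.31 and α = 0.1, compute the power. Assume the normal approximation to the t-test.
Power ≈ 0.33

Power calculation (two-sample t-test, normal approximation):
z_β = d · √(n/2) - z_α
z_β = 0.31 · √(15/2) - 1.282
z_β = 0.31 · 2.739 - 1.282
z_β = -0.433

Power = Φ(z_β) = Φ(-0.433) ≈ 0.333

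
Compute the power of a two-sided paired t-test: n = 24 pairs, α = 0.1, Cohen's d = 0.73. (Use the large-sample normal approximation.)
Power ≈ 0.97

Power calculation (paired t-test, normal approximation):
z_β = d · √n - z_{α/2}
z_β = 0.73 · √24 - 1.645
z_β = 0.73 · 4.899 - 1.645
z_β = 1.931

Power = Φ(z_β) = Φ(1.931) ≈ 0.973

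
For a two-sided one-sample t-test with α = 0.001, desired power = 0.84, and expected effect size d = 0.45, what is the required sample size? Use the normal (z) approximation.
n = 91

Sample size formula (one-sample t-test, normal approximation):
n = ((z_{α/2} + z_β) / d)²

z_{α/2} = 3.291 (for α = 0.001, two-sided)
z_β = 0.994 (for power = 0.84)
d = 0.45

n = ((3.291 + 0.994) / 0.45)²
n = (9.522)²
n ≈ 90.67
Round up to the next whole number: n = 91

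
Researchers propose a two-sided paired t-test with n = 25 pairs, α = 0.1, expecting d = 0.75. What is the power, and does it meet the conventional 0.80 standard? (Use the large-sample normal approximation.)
Power ≈ 0.98; the study is adequately powered (power ≥ 0.80)

Power calculation (paired t-test, normal approximation):
z_β = d · √n - z_{α/2}
z_β = 0.75 · √25 - 1.645
z_β = 0.75 · 5.000 - 1.645
z_β = 2.105

Power = Φ(z_β) = Φ(2.105) ≈ 0.982

Effect size d = 0.75 is medium by Cohen's convention (0.2/0.5/0.8).

Threshold: power ≥ 0.80 is conventionally adequate.
Power ≈ 0.98 → the study is adequately powered (power ≥ 0.80).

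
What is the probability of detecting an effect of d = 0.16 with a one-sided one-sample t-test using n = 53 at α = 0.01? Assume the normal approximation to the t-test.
Power ≈ 0.12

Power calculation (one-sample t-test, normal approximation):
z_β = d · √n - z_α
z_β = 0.16 · √53 - 2.326
z_β = 0.16 · 7.280 - 2.326
z_β = -1.162

Power = Φ(z_β) = Φ(-1.162) ≈ 0.123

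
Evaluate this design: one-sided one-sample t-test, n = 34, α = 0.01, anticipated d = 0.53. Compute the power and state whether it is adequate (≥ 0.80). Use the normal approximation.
Power ≈ 0.78; the study is underpowered (power < 0.80)

Power calculation (one-sample t-test, normal approximation):
z_β = d · √n - z_α
z_β = 0.53 · √34 - 2.326
z_β = 0.53 · 5.831 - 2.326
z_β = 0.764

Power = Φ(z_β) = Φ(0.764) ≈ 0.778

Effect size d = 0.53 is medium by Cohen's convention (0.2/0.5/0.8).

Threshold: power ≥ 0.80 is conventionally adequate.
Power ≈ 0.78 → the study is underpowered (power < 0.80).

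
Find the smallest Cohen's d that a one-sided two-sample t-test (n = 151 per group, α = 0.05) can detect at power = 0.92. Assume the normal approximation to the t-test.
d ≈ 0.35

Minimum detectable effect (two-sample t-test, normal approximation):
d = (z_α + z_β) / √(n/2)
d = (1.645 + 1.405) / √(151/2)
d = 3.050 / 8.689
d ≈ 0.35

By Cohen's convention (0.2 small / 0.5 medium / 0.8 large): small effect.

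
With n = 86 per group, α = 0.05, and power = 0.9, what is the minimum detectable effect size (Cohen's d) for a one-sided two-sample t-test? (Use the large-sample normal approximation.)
d ≈ 0.45

Minimum detectable effect (two-sample t-test, normal approximation):
d = (z_α + z_β) / √(n/2)
d = (1.645 + 1.282) / √(86/2)
d = 2.926 / 6.557
d ≈ 0.45

By Cohen's convention (0.2 small / 0.5 medium / 0.8 large): small effect.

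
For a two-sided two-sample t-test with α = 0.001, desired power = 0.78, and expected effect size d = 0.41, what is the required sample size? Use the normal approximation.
n = 197 per group

Sample size formula (two-sample t-test, normal approximation):
n = 2 · ((z_{α/2} + z_β) / d)²

z_{α/2} = 3.291 (for α = 0.001, two-sided)
z_β = 0.772 (for power = 0.78)
d = 0.41

n = 2 · ((3.291 + 0.772) / 0.41)²
n = 2 · (9.910)²
n ≈ 196.42
Round up to the next whole number: n = 197 per group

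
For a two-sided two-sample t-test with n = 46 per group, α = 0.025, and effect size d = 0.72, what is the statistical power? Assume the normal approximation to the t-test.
Power ≈ 0.89

Power calculation (two-sample t-test, normal approximation):
z_β = d · √(n/2) - z_{α/2}
z_β = 0.72 · √(46/2) - 2.241
z_β = 0.72 · 4.796 - 2.241
z_β = 1.212

Power = Φ(z_β) = Φ(1.212) ≈ 0.887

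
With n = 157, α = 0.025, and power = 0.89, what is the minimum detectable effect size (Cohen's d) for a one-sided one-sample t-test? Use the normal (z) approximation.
d ≈ 0.25

Minimum detectable effect (one-sample t-test, normal approximation):
d = (z_α + z_β) / √n
d = (1.960 + 1.227) / √157
d = 3.186 / 12.530
d ≈ 0.25

By Cohen's convention (0.2 small / 0.5 medium / 0.8 large): small effect.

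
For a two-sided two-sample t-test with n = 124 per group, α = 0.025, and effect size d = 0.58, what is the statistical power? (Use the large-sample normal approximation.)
Power ≈ 0.99

Power calculation (two-sample t-test, normal approximation):
z_β = d · √(n/2) - z_{α/2}
z_β = 0.58 · √(124/2) - 2.241
z_β = 0.58 · 7.874 - 2.241
z_β = 2.326

Power = Φ(z_β) = Φ(2.326) ≈ 0.990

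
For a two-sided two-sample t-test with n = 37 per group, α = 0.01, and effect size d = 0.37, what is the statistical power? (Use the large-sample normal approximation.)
Power ≈ 0.16

Power calculation (two-sample t-test, normal approximation):
z_β = d · √(n/2) - z_{α/2}
z_β = 0.37 · √(37/2) - 2.576
z_β = 0.37 · 4.301 - 2.576
z_β = -0.984

Power = Φ(z_β) = Φ(-0.984) ≈ 0.162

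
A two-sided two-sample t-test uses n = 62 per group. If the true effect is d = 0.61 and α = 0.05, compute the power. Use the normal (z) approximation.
Power ≈ 0.92

Power calculation (two-sample t-test, normal approximation):
z_β = d · √(n/2) - z_{α/2}
z_β = 0.61 · √(62/2) - 1.960
z_β = 0.61 · 5.568 - 1.960
z_β = 1.436

Power = Φ(z_β) = Φ(1.436) ≈ 0.925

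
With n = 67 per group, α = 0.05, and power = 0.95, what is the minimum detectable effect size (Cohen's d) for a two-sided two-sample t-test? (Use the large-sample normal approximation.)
d ≈ 0.62

Minimum detectable effect (two-sample t-test, normal approximation):
d = (z_{α/2} + z_β) / √(n/2)
d = (1.960 + 1.645) / √(67/2)
d = 3.605 / 5.788
d ≈ 0.62

By Cohen's convention (0.2 small / 0.5 medium / 0.8 large): medium effect.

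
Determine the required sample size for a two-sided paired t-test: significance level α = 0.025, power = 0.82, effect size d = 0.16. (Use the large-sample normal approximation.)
n = 390 pairs

Sample size formula (paired t-test, normal approximation):
n = ((z_{α/2} + z_β) / d)²

z_{α/2} = 2.241 (for α = 0.025, two-sided)
z_β = 0.915 (for power = 0.82)
d = 0.16

n = ((2.241 + 0.915) / 0.16)²
n = (19.725)²
n ≈ 389.08
Round up to the next whole number: n = 390 pairs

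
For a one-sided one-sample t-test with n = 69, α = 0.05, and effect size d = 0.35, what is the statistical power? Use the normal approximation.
Power ≈ 0.90

Power calculation (one-sample t-test, normal approximation):
z_β = d · √n - z_α
z_β = 0.35 · √69 - 1.645
z_β = 0.35 · 8.307 - 1.645
z_β = 1.262

Power = Φ(z_β) = Φ(1.262) ≈ 0.897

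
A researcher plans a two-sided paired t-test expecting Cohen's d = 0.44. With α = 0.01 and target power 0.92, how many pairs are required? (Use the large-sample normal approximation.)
n = 82 pairs

Sample size formula (paired t-test, normal approximation):
n = ((z_{α/2} + z_β) / d)²

z_{α/2} = 2.576 (for α = 0.01, two-sided)
z_β = 1.405 (for power = 0.92)
d = 0.44

n = ((2.576 + 1.405) / 0.44)²
n = (9.048)²
n ≈ 81.87
Round up to the next whole number: n = 82 pairs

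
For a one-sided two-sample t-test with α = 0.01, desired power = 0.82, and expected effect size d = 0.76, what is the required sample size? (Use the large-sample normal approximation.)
n = 37 per group

Sample size formula (two-sample t-test, normal approximation):
n = 2 · ((z_α + z_β) / d)²

z_α = 2.326 (for α = 0.01, one-sided)
z_β = 0.915 (for power = 0.82)
d = 0.76

n = 2 · ((2.326 + 0.915) / 0.76)²
n = 2 · (4.264)²
n ≈ 36.36
Round up to the next whole number: n = 37 per group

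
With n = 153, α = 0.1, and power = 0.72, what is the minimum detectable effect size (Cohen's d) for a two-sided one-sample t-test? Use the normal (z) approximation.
d ≈ 0.18

Minimum detectable effect (one-sample t-test, normal approximation):
d = (z_{α/2} + z_β) / √n
d = (1.645 + 0.583) / √153
d = 2.228 / 12.369
d ≈ 0.18

By Cohen's convention (0.2 small / 0.5 medium / 0.8 large): very small effect.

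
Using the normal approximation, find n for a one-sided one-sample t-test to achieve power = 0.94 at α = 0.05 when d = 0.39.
n = 68

Sample size formula (one-sample t-test, normal approximation):
n = ((z_α + z_β) / d)²

z_α = 1.645 (for α = 0.05, one-sided)
z_β = 1.555 (for power = 0.94)
d = 0.39

n = ((1.645 + 1.555) / 0.39)²
n = (8.205)²
n ≈ 67.32
Round up to the next whole number: n = 68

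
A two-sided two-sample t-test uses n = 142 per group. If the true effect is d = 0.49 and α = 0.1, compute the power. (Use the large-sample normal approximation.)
Power ≈ 0.99

Power calculation (two-sample t-test, normal approximation):
z_β = d · √(n/2) - z_{α/2}
z_β = 0.49 · √(142/2) - 1.645
z_β = 0.49 · 8.426 - 1.645
z_β = 2.484

Power = Φ(z_β) = Φ(2.484) ≈ 0.994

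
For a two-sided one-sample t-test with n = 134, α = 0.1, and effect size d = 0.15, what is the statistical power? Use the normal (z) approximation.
Power ≈ 0.54

Power calculation (one-sample t-test, normal approximation):
z_β = d · √n - z_{α/2}
z_β = 0.15 · √134 - 1.645
z_β = 0.15 · 11.576 - 1.645
z_β = 0.092

Power = Φ(z_β) = Φ(0.092) ≈ 0.536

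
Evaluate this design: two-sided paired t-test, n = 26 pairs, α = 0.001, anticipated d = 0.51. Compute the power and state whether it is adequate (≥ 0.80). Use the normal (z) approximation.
Power ≈ 0.25; the study is underpowered (power < 0.80)

Power calculation (paired t-test, normal approximation):
z_β = d · √n - z_{α/2}
z_β = 0.51 · √26 - 3.291
z_β = 0.51 · 5.099 - 3.291
z_β = -0.690

Power = Φ(z_β) = Φ(-0.690) ≈ 0.245

Effect size d = 0.51 is medium by Cohen's convention (0.2/0.5/0.8).

Threshold: power ≥ 0.80 is conventionally adequate.
Power ≈ 0.25 → the study is underpowered (power < 0.80).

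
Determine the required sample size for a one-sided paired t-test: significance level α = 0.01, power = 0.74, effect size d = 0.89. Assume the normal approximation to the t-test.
n = 12 pairs

Sample size formula (paired t-test, normal approximation):
n = ((z_α + z_β) / d)²

z_α = 2.326 (for α = 0.01, one-sided)
z_β = 0.643 (for power = 0.74)
d = 0.89

n = ((2.326 + 0.643) / 0.89)²
n = (3.336)²
n ≈ 11.13
Round up to the next whole number: n = 12 pairs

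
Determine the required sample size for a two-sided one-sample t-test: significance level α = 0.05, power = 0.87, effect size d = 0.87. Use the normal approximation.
n = 13

Sample size formula (one-sample t-test, normal approximation):
n = ((z_{α/2} + z_β) / d)²

z_{α/2} = 1.960 (for α = 0.05, two-sided)
z_β = 1.126 (for power = 0.87)
d = 0.87

n = ((1.960 + 1.126) / 0.87)²
n = (3.547)²
n ≈ 12.58
Round up to the next whole number: n = 13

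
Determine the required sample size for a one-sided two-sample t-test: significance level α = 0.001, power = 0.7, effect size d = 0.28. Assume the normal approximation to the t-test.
n = 334 per group

Sample size formula (two-sample t-test, normal approximation):
n = 2 · ((z_α + z_β) / d)²

z_α = 3.090 (for α = 0.001, one-sided)
z_β = 0.524 (for power = 0.7)
d = 0.28

n = 2 · ((3.090 + 0.524) / 0.28)²
n = 2 · (12.907)²
n ≈ 333.18
Round up to the next whole number: n = 334 per group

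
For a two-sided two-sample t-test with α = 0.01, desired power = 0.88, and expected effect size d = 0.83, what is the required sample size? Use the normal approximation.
n = 41 per group

Sample size formula (two-sample t-test, normal approximation):
n = 2 · ((z_{α/2} + z_β) / d)²

z_{α/2} = 2.576 (for α = 0.01, two-sided)
z_β = 1.175 (for power = 0.88)
d = 0.83

n = 2 · ((2.576 + 1.175) / 0.83)²
n = 2 · (4.519)²
n ≈ 40.84
Round up to the next whole number: n = 41 per group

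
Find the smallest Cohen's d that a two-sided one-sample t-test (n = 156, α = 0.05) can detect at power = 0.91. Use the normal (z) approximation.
d ≈ 0.26

Minimum detectable effect (one-sample t-test, normal approximation):
d = (z_{α/2} + z_β) / √n
d = (1.960 + 1.341) / √156
d = 3.301 / 12.490
d ≈ 0.26

By Cohen's convention (0.2 small / 0.5 medium / 0.8 large): small effect.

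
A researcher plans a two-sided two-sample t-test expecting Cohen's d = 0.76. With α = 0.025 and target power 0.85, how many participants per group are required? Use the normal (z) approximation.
n = 38 per group

Sample size formula (two-sample t-test, normal approximation):
n = 2 · ((z_{α/2} + z_β) / d)²

z_{α/2} = 2.241 (for α = 0.025, two-sided)
z_β = 1.036 (for power = 0.85)
d = 0.76

n = 2 · ((2.241 + 1.036) / 0.76)²
n = 2 · (4.312)²
n ≈ 37.19
Round up to the next whole number: n = 38 per group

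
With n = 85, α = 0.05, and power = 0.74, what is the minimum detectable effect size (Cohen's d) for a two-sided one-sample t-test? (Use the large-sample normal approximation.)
d ≈ 0.28

Minimum detectable effect (one-sample t-test, normal approximation):
d = (z_{α/2} + z_β) / √n
d = (1.960 + 0.643) / √85
d = 2.603 / 9.220
d ≈ 0.28

By Cohen's convention (0.2 small / 0.5 medium / 0.8 large): small effect.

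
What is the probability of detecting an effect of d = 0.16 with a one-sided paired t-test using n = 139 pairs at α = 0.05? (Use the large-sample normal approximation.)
Power ≈ 0.60

Power calculation (paired t-test, normal approximation):
z_β = d · √n - z_α
z_β = 0.16 · √139 - 1.645
z_β = 0.16 · 11.790 - 1.645
z_β = 0.242

Power = Φ(z_β) = Φ(0.242) ≈ 0.595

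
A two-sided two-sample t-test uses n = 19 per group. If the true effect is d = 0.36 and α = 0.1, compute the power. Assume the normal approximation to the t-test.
Power ≈ 0.30

Power calculation (two-sample t-test, normal approximation):
z_β = d · √(n/2) - z_{α/2}
z_β = 0.36 · √(19/2) - 1.645
z_β = 0.36 · 3.082 - 1.645
z_β = -0.535

Power = Φ(z_β) = Φ(-0.535) ≈ 0.296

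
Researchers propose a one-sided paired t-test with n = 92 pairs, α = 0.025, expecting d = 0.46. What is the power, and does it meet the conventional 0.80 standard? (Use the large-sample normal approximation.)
Power ≈ 0.99; the study is adequately powered (power ≥ 0.80)

Power calculation (paired t-test, normal approximation):
z_β = d · √n - z_α
z_β = 0.46 · √92 - 1.960
z_β = 0.46 · 9.592 - 1.960
z_β = 2.452

Power = Φ(z_β) = Φ(2.452) ≈ 0.993

Effect size d = 0.46 is small by Cohen's convention (0.2/0.5/0.8).

Threshold: power ≥ 0.80 is conventionally adequate.
Power ≈ 0.99 → the study is adequately powered (power ≥ 0.80).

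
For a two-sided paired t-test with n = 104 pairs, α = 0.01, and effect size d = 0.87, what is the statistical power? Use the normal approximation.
Power ≈ 1.00

Power calculation (paired t-test, normal approximation):
z_β = d · √n - z_{α/2}
z_β = 0.87 · √104 - 2.576
z_β = 0.87 · 10.198 - 2.576
z_β = 6.296

Power = Φ(z_β) = Φ(6.296) ≈ 1.000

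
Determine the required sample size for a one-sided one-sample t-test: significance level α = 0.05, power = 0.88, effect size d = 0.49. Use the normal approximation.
n = 34

Sample size formula (one-sample t-test, normal approximation):
n = ((z_α + z_β) / d)²

z_α = 1.645 (for α = 0.05, one-sided)
z_β = 1.175 (for power = 0.88)
d = 0.49

n = ((1.645 + 1.175) / 0.49)²
n = (5.755)²
n ≈ 33.12
Round up to the next whole number: n = 34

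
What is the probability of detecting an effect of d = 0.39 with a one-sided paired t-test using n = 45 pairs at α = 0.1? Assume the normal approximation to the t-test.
Power ≈ 0.91

Power calculation (paired t-test, normal approximation):
z_β = d · √n - z_α
z_β = 0.39 · √45 - 1.282
z_β = 0.39 · 6.708 - 1.282
z_β = 1.335

Power = Φ(z_β) = Φ(1.335) ≈ 0.909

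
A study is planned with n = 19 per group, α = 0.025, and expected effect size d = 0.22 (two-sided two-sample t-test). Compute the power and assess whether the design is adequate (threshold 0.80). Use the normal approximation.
Power ≈ 0.06; the study is underpowered (power < 0.80)

Power calculation (two-sample t-test, normal approximation):
z_β = d · √(n/2) - z_{α/2}
z_β = 0.22 · √(19/2) - 2.241
z_β = 0.22 · 3.082 - 2.241
z_β = -1.563

Power = Φ(z_β) = Φ(-1.563) ≈ 0.059

Effect size d = 0.22 is small by Cohen's convention (0.2/0.5/0.8).

Threshold: power ≥ 0.80 is conventionally adequate.
Power ≈ 0.06 → the study is underpowered (power < 0.80).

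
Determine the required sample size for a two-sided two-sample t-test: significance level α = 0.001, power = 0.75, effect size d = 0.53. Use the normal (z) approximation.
n = 112 per group

Sample size formula (two-sample t-test, normal approximation):
n = 2 · ((z_{α/2} + z_β) / d)²

z_{α/2} = 3.291 (for α = 0.001, two-sided)
z_β = 0.674 (for power = 0.75)
d = 0.53

n = 2 · ((3.291 + 0.674) / 0.53)²
n = 2 · (7.481)²
n ≈ 111.93
Round up to the next whole number: n = 112 per group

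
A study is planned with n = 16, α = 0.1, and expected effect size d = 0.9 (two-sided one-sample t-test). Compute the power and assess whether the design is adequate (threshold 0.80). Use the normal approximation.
Power ≈ 0.97; the study is adequately powered (power ≥ 0.80)

Power calculation (one-sample t-test, normal approximation):
z_β = d · √n - z_{α/2}
z_β = 0.9 · √16 - 1.645
z_β = 0.9 · 4.000 - 1.645
z_β = 1.955

Power = Φ(z_β) = Φ(1.955) ≈ 0.975

Effect size d = 0.9 is large by Cohen's convention (0.2/0.5/0.8).

Threshold: power ≥ 0.80 is conventionally adequate.
Power ≈ 0.97 → the study is adequately powered (power ≥ 0.80).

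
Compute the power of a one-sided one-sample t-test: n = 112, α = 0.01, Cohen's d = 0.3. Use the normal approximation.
Power ≈ 0.80

Power calculation (one-sample t-test, normal approximation):
z_β = d · √n - z_α
z_β = 0.3 · √112 - 2.326
z_β = 0.3 · 10.583 - 2.326
z_β = 0.849

Power = Φ(z_β) = Φ(0.849) ≈ 0.802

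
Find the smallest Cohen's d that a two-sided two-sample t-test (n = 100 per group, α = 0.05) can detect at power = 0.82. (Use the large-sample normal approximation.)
d ≈ 0.41

Minimum detectable effect (two-sample t-test, normal approximation):
d = (z_{α/2} + z_β) / √(n/2)
d = (1.960 + 0.915) / √(100/2)
d = 2.875 / 7.071
d ≈ 0.41

By Cohen's convention (0.2 small / 0.5 medium / 0.8 large): small effect.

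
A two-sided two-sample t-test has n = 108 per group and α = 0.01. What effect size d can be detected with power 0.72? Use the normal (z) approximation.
d ≈ 0.43

Minimum detectable effect (two-sample t-test, normal approximation):
d = (z_{α/2} + z_β) / √(n/2)
d = (2.576 + 0.583) / √(108/2)
d = 3.159 / 7.348
d ≈ 0.43

By Cohen's convention (0.2 small / 0.5 medium / 0.8 large): small effect.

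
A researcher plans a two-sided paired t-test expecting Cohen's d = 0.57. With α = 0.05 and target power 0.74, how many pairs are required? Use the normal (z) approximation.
n = 21 pairs

Sample size formula (paired t-test, normal approximation):
n = ((z_{α/2} + z_β) / d)²

z_{α/2} = 1.960 (for α = 0.05, two-sided)
z_β = 0.643 (for power = 0.74)
d = 0.57

n = ((1.960 + 0.643) / 0.57)²
n = (4.567)²
n ≈ 20.86
Round up to the next whole number: n = 21 pairs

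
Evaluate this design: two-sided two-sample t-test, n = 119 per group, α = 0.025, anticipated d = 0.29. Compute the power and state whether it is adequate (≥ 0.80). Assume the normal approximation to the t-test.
Power ≈ 0.50; the study is underpowered (power < 0.80)

Power calculation (two-sample t-test, normal approximation):
z_β = d · √(n/2) - z_{α/2}
z_β = 0.29 · √(119/2) - 2.241
z_β = 0.29 · 7.714 - 2.241
z_β = -0.004

Power = Φ(z_β) = Φ(-0.004) ≈ 0.498

Effect size d = 0.29 is small by Cohen's convention (0.2/0.5/0.8).

Threshold: power ≥ 0.80 is conventionally adequate.
Power ≈ 0.50 → the study is underpowered (power < 0.80).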